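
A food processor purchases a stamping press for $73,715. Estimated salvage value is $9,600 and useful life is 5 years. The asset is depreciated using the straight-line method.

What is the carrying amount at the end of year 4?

$22,423

Depreciable base = $73,715 − $9,600 = $64,115.
Annual expense = $64,115 / 5 = $12,823.
End of year 1: book value $60,892.
End of year 2: book value $48,069.
End of year 3: book value $35,246.
End of year 4: book value $22,423.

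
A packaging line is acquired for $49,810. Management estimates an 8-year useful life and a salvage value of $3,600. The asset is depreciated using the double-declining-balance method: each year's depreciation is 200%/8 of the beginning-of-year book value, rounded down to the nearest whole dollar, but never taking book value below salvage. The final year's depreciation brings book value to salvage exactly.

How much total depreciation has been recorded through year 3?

$28,795

Depreciable base = $49,810 − $3,600 = $46,210.
Year 1: ⌊$49,810 × 200%/8⌋ = $12,452. Book value $37,358.
Year 2: ⌊$37,358 × 200%/8⌋ = $9,339. Book value $28,019.
Year 3: ⌊$28,019 × 200%/8⌋ = $7,004. Book value $21,015.
Accumulated through year 3 = $49,810 − $21,015 = $28,795.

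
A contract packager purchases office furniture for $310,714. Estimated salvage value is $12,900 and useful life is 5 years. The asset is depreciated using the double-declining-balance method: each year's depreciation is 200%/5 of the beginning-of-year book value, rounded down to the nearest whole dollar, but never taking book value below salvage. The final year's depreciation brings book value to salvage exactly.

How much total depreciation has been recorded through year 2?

$198,856

Depreciable base = $310,714 − $12,900 = $297,814.
Year 1: ⌊$310,714 × 200%/5⌋ = $124,285. Book value $186,429.
Year 2: ⌊$186,429 × 200%/5⌋ = $74,571. Book value $111,858.
Accumulated through year 2 = $310,714 − $111,858 = $198,856.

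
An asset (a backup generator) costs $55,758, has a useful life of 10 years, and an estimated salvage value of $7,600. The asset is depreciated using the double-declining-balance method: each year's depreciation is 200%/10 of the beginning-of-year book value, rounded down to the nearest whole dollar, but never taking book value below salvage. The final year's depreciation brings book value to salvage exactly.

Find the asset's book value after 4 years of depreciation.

Depreciable base = $55,758 − $7,600 = $48,158.
Year 1: ⌊$55,758 × 200%/10⌋ = $11,151. Book value $44,607.
Year 2: ⌊$44,607 × 200%/10⌋ = $8,921. Book value $35,686.
Year 3: ⌊$35,686 × 200%/10⌋ = $7,137. Book value $28,549.
Year 4: ⌊$28,549 × 200%/10⌋ = $5,709. Book value $22,840.

$22,840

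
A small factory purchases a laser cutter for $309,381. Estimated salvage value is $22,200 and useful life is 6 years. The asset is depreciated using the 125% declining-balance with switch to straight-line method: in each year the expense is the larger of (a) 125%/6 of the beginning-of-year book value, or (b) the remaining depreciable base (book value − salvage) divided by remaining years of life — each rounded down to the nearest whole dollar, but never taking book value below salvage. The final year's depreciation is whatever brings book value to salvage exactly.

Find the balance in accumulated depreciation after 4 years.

$201,330

Depreciable base = $309,381 − $22,200 = $287,181.
Year 1: DB = ⌊$309,381 × 125%/6⌋ = $64,454; SL = ⌊$287,181/6⌋ = $47,863 → take DB $64,454. Book value $244,927.
Year 2: DB = ⌊$244,927 × 125%/6⌋ = $51,026; SL = ⌊$222,727/5⌋ = $44,545 → take DB $51,026. Book value $193,901.
Year 3: DB = ⌊$193,901 × 125%/6⌋ = $40,396; SL = ⌊$171,701/4⌋ = $42,925 → take SL $42,925. Book value $150,976.
Year 4: DB = ⌊$150,976 × 125%/6⌋ = $31,453; SL = ⌊$128,776/3⌋ = $42,925 → take SL $42,925. Book value $108,051.
Accumulated through year 4 = $309,381 − $108,051 = $201,330.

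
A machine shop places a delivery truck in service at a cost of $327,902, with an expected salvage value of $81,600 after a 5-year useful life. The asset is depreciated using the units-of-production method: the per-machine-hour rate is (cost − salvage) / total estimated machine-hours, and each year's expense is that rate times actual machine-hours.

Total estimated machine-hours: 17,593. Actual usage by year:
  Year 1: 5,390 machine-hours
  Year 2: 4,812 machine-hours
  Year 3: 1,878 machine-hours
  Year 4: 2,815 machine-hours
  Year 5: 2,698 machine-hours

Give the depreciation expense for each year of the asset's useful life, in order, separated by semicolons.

Depreciable base = $327,902 − $81,600 = $246,302.
Rate = $246,302 / 17,593 machine-hours = $14 per machine-hour.
Year 1: 5,390 × $14 = $75,460. Book value $252,442.
Year 2: 4,812 × $14 = $67,368. Book value $185,074.
Year 3: 1,878 × $14 = $26,292. Book value $158,782.
Year 4: 2,815 × $14 = $39,410. Book value $119,372.
Year 5: 2,698 × $14 = $37,772. Book value $81,600.

$75,460; $67,368; $26,292; $39,410; $37,772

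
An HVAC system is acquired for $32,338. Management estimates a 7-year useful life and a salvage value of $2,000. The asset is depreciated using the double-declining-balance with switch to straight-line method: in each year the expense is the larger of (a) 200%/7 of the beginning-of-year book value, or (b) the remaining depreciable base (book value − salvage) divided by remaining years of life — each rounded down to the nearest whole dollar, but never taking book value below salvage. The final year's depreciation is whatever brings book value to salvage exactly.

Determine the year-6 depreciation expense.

Depreciable base = $32,338 − $2,000 = $30,338.
Year 1: DB = ⌊$32,338 × 200%/7⌋ = $9,239; SL = ⌊$30,338/7⌋ = $4,334 → take DB $9,239. Book value $23,099.
Year 2: DB = ⌊$23,099 × 200%/7⌋ = $6,599; SL = ⌊$21,099/6⌋ = $3,516 → take DB $6,599. Book value $16,500.
Year 3: DB = ⌊$16,500 × 200%/7⌋ = $4,714; SL = ⌊$14,500/5⌋ = $2,900 → take DB $4,714. Book value $11,786.
Year 4: DB = ⌊$11,786 × 200%/7⌋ = $3,367; SL = ⌊$9,786/4⌋ = $2,446 → take DB $3,367. Book value $8,419.
Year 5: DB = ⌊$8,419 × 200%/7⌋ = $2,405; SL = ⌊$6,419/3⌋ = $2,139 → take DB $2,405. Book value $6,014.
Year 6: DB = ⌊$6,014 × 200%/7⌋ = $1,718; SL = ⌊$4,014/2⌋ = $2,007 → take SL $2,007. Book value $4,007.

$2,007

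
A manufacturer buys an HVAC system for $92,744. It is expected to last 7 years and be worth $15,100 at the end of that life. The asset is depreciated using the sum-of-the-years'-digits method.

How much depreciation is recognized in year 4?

$11,092

Depreciable base = $92,744 − $15,100 = $77,644.
Sum of the years' digits = 7+6+5+4+3+2+1 = 28.
Year 1: $77,644 × 7/28 = $19,411. Book value $73,333.
Year 2: $77,644 × 6/28 = $16,638. Book value $56,695.
Year 3: $77,644 × 5/28 = $13,865. Book value $42,830.
Year 4: $77,644 × 4/28 = $11,092. Book value $31,738.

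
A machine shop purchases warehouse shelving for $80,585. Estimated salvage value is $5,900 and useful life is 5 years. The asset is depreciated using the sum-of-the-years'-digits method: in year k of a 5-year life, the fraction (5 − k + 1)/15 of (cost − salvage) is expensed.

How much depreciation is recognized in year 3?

$14,937

Depreciable base = $80,585 − $5,900 = $74,685.
Sum of the years' digits = 5+4+3+2+1 = 15.
Year 1: $74,685 × 5/15 = $24,895. Book value $55,690.
Year 2: $74,685 × 4/15 = $19,916. Book value $35,774.
Year 3: $74,685 × 3/15 = $14,937. Book value $20,837.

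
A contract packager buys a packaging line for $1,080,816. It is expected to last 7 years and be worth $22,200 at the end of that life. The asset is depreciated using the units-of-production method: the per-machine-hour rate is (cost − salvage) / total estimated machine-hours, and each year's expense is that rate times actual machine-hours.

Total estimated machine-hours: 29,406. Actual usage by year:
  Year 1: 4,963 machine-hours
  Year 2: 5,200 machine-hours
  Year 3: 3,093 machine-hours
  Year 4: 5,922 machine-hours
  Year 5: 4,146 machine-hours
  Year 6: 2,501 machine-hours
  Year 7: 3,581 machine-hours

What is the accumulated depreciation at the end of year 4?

Depreciable base = $1,080,816 − $22,200 = $1,058,616.
Rate = $1,058,616 / 29,406 machine-hours = $36 per machine-hour.
Year 1: 4,963 × $36 = $178,668. Book value $902,148.
Year 2: 5,200 × $36 = $187,200. Book value $714,948.
Year 3: 3,093 × $36 = $111,348. Book value $603,600.
Year 4: 5,922 × $36 = $213,192. Book value $390,408.
Accumulated through year 4 = $1,080,816 − $390,408 = $690,408.

$690,408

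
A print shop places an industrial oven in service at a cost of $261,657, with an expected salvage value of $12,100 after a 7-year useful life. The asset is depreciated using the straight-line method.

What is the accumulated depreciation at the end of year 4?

$142,604

Depreciable base = $261,657 − $12,100 = $249,557.
Annual expense = $249,557 / 7 = $35,651.
End of year 1: book value $226,006.
End of year 2: book value $190,355.
End of year 3: book value $154,704.
End of year 4: book value $119,053.
Accumulated through year 4 = $261,657 − $119,053 = $142,604.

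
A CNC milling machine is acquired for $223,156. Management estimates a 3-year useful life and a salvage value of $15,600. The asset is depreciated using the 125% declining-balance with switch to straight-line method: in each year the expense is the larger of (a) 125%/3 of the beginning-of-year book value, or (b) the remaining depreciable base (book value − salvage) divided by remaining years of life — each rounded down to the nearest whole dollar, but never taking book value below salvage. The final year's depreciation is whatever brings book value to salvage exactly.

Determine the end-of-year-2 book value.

Depreciable base = $223,156 − $15,600 = $207,556.
Year 1: DB = ⌊$223,156 × 125%/3⌋ = $92,981; SL = ⌊$207,556/3⌋ = $69,185 → take DB $92,981. Book value $130,175.
Year 2: DB = ⌊$130,175 × 125%/3⌋ = $54,239; SL = ⌊$114,575/2⌋ = $57,287 → take SL $57,287. Book value $72,888.

$72,888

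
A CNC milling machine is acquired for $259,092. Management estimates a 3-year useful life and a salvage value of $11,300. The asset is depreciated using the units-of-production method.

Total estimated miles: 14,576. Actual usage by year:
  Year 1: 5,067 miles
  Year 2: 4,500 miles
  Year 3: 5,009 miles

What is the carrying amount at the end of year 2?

Depreciable base = $259,092 − $11,300 = $247,792.
Rate = $247,792 / 14,576 miles = $17 per mile.
Year 1: 5,067 × $17 = $86,139. Book value $172,953.
Year 2: 4,500 × $17 = $76,500. Book value $96,453.

$96,453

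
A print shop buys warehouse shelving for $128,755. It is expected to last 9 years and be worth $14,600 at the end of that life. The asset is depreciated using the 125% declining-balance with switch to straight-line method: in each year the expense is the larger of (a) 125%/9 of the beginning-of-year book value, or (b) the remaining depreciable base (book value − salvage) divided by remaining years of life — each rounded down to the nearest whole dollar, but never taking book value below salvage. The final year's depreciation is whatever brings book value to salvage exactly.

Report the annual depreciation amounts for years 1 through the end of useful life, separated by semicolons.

$17,882; $15,399; $13,260; $11,418; $11,239; $11,239; $11,239; $11,239; $11,240

Depreciable base = $128,755 − $14,600 = $114,155.
Year 1: DB = ⌊$128,755 × 125%/9⌋ = $17,882; SL = ⌊$114,155/9⌋ = $12,683 → take DB $17,882. Book value $110,873.
Year 2: DB = ⌊$110,873 × 125%/9⌋ = $15,399; SL = ⌊$96,273/8⌋ = $12,034 → take DB $15,399. Book value $95,474.
Year 3: DB = ⌊$95,474 × 125%/9⌋ = $13,260; SL = ⌊$80,874/7⌋ = $11,553 → take DB $13,260. Book value $82,214.
Year 4: DB = ⌊$82,214 × 125%/9⌋ = $11,418; SL = ⌊$67,614/6⌋ = $11,269 → take DB $11,418. Book value $70,796.
Year 5: DB = ⌊$70,796 × 125%/9⌋ = $9,832; SL = ⌊$56,196/5⌋ = $11,239 → take SL $11,239. Book value $59,557.
Year 6: DB = ⌊$59,557 × 125%/9⌋ = $8,271; SL = ⌊$44,957/4⌋ = $11,239 → take SL $11,239. Book value $48,318.
Year 7: DB = ⌊$48,318 × 125%/9⌋ = $6,710; SL = ⌊$33,718/3⌋ = $11,239 → take SL $11,239. Book value $37,079.
Year 8: DB = ⌊$37,079 × 125%/9⌋ = $5,149; SL = ⌊$22,479/2⌋ = $11,239 → take SL $11,239. Book value $25,840.
Year 9 (final): $25,840 − $14,600 = $11,240. Book value $14,600.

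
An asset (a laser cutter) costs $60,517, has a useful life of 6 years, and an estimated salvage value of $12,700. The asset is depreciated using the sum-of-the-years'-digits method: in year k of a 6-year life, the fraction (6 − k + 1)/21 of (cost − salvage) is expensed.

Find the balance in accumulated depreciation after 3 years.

Depreciable base = $60,517 − $12,700 = $47,817.
Sum of the years' digits = 6+5+4+3+2+1 = 21.
Year 1: $47,817 × 6/21 = $13,662. Book value $46,855.
Year 2: $47,817 × 5/21 = $11,385. Book value $35,470.
Year 3: $47,817 × 4/21 = $9,108. Book value $26,362.
Accumulated through year 3 = $60,517 − $26,362 = $34,155.

$34,155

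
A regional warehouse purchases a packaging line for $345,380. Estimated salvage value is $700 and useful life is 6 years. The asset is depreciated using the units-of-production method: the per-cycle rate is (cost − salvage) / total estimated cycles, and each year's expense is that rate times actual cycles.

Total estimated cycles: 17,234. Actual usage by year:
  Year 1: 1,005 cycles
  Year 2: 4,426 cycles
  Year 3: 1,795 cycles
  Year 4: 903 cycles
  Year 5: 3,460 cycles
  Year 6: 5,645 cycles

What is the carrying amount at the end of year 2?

Depreciable base = $345,380 − $700 = $344,680.
Rate = $344,680 / 17,234 cycles = $20 per cycle.
Year 1: 1,005 × $20 = $20,100. Book value $325,280.
Year 2: 4,426 × $20 = $88,520. Book value $236,760.

$236,760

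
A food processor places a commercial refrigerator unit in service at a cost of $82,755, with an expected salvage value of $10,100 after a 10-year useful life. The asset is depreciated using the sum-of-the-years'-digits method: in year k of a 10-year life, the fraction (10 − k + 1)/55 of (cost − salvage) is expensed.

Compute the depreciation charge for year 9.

Depreciable base = $82,755 − $10,100 = $72,655.
Sum of the years' digits = 10+9+8+7+6+5+4+3+2+1 = 55.
Year 1: $72,655 × 10/55 = $13,210. Book value $69,545.
Year 2: $72,655 × 9/55 = $11,889. Book value $57,656.
Year 3: $72,655 × 8/55 = $10,568. Book value $47,088.
Year 4: $72,655 × 7/55 = $9,247. Book value $37,841.
Year 5: $72,655 × 6/55 = $7,926. Book value $29,915.
Year 6: $72,655 × 5/55 = $6,605. Book value $23,310.
Year 7: $72,655 × 4/55 = $5,284. Book value $18,026.
Year 8: $72,655 × 3/55 = $3,963. Book value $14,063.
Year 9: $72,655 × 2/55 = $2,642. Book value $11,421.

$2,642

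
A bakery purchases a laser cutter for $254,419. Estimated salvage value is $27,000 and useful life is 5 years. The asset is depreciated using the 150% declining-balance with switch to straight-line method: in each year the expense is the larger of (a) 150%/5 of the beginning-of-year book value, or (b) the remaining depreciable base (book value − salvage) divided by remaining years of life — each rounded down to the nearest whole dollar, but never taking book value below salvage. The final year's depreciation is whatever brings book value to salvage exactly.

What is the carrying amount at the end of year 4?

$57,134

Depreciable base = $254,419 − $27,000 = $227,419.
Year 1: DB = ⌊$254,419 × 150%/5⌋ = $76,325; SL = ⌊$227,419/5⌋ = $45,483 → take DB $76,325. Book value $178,094.
Year 2: DB = ⌊$178,094 × 150%/5⌋ = $53,428; SL = ⌊$151,094/4⌋ = $37,773 → take DB $53,428. Book value $124,666.
Year 3: DB = ⌊$124,666 × 150%/5⌋ = $37,399; SL = ⌊$97,666/3⌋ = $32,555 → take DB $37,399. Book value $87,267.
Year 4: DB = ⌊$87,267 × 150%/5⌋ = $26,180; SL = ⌊$60,267/2⌋ = $30,133 → take SL $30,133. Book value $57,134.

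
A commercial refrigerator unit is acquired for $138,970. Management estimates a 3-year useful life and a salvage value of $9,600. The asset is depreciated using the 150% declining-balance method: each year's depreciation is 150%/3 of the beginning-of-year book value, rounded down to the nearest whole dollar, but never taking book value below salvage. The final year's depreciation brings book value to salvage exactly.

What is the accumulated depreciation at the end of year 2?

Depreciable base = $138,970 − $9,600 = $129,370.
Year 1: ⌊$138,970 × 150%/3⌋ = $69,485. Book value $69,485.
Year 2: ⌊$69,485 × 150%/3⌋ = $34,742. Book value $34,743.
Accumulated through year 2 = $138,970 − $34,743 = $104,227.

$104,227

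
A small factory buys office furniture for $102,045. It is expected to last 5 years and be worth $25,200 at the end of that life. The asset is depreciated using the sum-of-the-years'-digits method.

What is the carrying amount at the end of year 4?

Depreciable base = $102,045 − $25,200 = $76,845.
Sum of the years' digits = 5+4+3+2+1 = 15.
Year 1: $76,845 × 5/15 = $25,615. Book value $76,430.
Year 2: $76,845 × 4/15 = $20,492. Book value $55,938.
Year 3: $76,845 × 3/15 = $15,369. Book value $40,569.
Year 4: $76,845 × 2/15 = $10,246. Book value $30,323.

$30,323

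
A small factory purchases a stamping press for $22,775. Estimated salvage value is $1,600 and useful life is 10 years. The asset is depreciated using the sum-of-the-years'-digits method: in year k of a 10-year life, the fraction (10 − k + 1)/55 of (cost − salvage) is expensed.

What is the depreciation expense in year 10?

Depreciable base = $22,775 − $1,600 = $21,175.
Sum of the years' digits = 10+9+8+7+6+5+4+3+2+1 = 55.
Year 1: $21,175 × 10/55 = $3,850. Book value $18,925.
Year 2: $21,175 × 9/55 = $3,465. Book value $15,460.
Year 3: $21,175 × 8/55 = $3,080. Book value $12,380.
Year 4: $21,175 × 7/55 = $2,695. Book value $9,685.
Year 5: $21,175 × 6/55 = $2,310. Book value $7,375.
Year 6: $21,175 × 5/55 = $1,925. Book value $5,450.
Year 7: $21,175 × 4/55 = $1,540. Book value $3,910.
Year 8: $21,175 × 3/55 = $1,155. Book value $2,755.
Year 9: $21,175 × 2/55 = $770. Book value $1,985.
Year 10: $21,175 × 1/55 = $385. Book value $1,600.

$385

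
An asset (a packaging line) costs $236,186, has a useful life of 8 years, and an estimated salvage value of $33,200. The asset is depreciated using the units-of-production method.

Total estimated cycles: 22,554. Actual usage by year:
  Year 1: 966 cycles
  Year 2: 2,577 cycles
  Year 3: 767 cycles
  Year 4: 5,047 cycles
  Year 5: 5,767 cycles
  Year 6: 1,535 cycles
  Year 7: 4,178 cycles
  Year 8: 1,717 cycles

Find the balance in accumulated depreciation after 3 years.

$38,790

Depreciable base = $236,186 − $33,200 = $202,986.
Rate = $202,986 / 22,554 cycles = $9 per cycle.
Year 1: 966 × $9 = $8,694. Book value $227,492.
Year 2: 2,577 × $9 = $23,193. Book value $204,299.
Year 3: 767 × $9 = $6,903. Book value $197,396.
Accumulated through year 3 = $236,186 − $197,396 = $38,790.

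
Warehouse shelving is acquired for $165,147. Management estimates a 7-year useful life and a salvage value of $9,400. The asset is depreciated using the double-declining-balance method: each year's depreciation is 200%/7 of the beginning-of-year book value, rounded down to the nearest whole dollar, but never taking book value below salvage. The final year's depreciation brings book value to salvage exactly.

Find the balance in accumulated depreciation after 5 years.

Depreciable base = $165,147 − $9,400 = $155,747.
Year 1: ⌊$165,147 × 200%/7⌋ = $47,184. Book value $117,963.
Year 2: ⌊$117,963 × 200%/7⌋ = $33,703. Book value $84,260.
Year 3: ⌊$84,260 × 200%/7⌋ = $24,074. Book value $60,186.
Year 4: ⌊$60,186 × 200%/7⌋ = $17,196. Book value $42,990.
Year 5: ⌊$42,990 × 200%/7⌋ = $12,282. Book value $30,708.
Accumulated through year 5 = $165,147 − $30,708 = $134,439.

$134,439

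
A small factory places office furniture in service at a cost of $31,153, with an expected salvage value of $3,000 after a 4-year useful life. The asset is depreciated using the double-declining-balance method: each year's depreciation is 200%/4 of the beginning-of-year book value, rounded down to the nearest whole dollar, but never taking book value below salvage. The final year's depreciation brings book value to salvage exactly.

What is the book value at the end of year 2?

$7,789

Depreciable base = $31,153 − $3,000 = $28,153.
Year 1: ⌊$31,153 × 200%/4⌋ = $15,576. Book value $15,577.
Year 2: ⌊$15,577 × 200%/4⌋ = $7,788. Book value $7,789.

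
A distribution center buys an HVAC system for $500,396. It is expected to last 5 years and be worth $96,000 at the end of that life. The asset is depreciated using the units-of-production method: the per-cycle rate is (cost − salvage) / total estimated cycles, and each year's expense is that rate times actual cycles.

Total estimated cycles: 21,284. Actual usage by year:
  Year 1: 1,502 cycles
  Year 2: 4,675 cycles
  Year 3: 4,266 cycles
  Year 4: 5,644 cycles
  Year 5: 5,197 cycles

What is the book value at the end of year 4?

Depreciable base = $500,396 − $96,000 = $404,396.
Rate = $404,396 / 21,284 cycles = $19 per cycle.
Year 1: 1,502 × $19 = $28,538. Book value $471,858.
Year 2: 4,675 × $19 = $88,825. Book value $383,033.
Year 3: 4,266 × $19 = $81,054. Book value $301,979.
Year 4: 5,644 × $19 = $107,236. Book value $194,743.

$194,743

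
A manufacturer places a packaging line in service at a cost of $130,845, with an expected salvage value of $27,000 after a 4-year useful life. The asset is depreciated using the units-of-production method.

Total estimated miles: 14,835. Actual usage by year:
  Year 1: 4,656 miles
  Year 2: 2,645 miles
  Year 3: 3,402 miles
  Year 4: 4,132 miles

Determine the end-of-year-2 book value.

$79,738

Depreciable base = $130,845 − $27,000 = $103,845.
Rate = $103,845 / 14,835 miles = $7 per mile.
Year 1: 4,656 × $7 = $32,592. Book value $98,253.
Year 2: 2,645 × $7 = $18,515. Book value $79,738.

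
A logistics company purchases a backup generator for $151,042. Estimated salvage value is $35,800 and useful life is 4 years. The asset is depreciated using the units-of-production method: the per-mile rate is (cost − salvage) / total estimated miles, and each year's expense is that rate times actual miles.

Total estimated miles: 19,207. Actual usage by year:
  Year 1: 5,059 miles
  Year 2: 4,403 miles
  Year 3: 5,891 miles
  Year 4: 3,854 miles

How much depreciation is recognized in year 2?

Depreciable base = $151,042 − $35,800 = $115,242.
Rate = $115,242 / 19,207 miles = $6 per mile.
Year 1: 5,059 × $6 = $30,354. Book value $120,688.
Year 2: 4,403 × $6 = $26,418. Book value $94,270.

$26,418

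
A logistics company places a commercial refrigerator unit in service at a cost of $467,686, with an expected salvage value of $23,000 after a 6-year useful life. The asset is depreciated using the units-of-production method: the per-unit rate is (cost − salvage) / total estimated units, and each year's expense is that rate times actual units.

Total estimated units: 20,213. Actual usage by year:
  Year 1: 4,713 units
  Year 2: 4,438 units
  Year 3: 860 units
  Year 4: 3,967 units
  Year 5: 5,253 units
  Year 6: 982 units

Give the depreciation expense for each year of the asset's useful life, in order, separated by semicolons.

Depreciable base = $467,686 − $23,000 = $444,686.
Rate = $444,686 / 20,213 units = $22 per unit.
Year 1: 4,713 × $22 = $103,686. Book value $364,000.
Year 2: 4,438 × $22 = $97,636. Book value $266,364.
Year 3: 860 × $22 = $18,920. Book value $247,444.
Year 4: 3,967 × $22 = $87,274. Book value $160,170.
Year 5: 5,253 × $22 = $115,566. Book value $44,604.
Year 6: 982 × $22 = $21,604. Book value $23,000.

$103,686; $97,636; $18,920; $87,274; $115,566; $21,604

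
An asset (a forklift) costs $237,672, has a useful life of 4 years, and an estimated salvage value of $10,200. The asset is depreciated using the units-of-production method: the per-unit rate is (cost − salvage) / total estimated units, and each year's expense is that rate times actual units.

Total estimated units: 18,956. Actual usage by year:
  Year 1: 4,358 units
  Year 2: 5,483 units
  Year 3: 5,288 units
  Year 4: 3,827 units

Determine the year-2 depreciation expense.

$65,796

Depreciable base = $237,672 − $10,200 = $227,472.
Rate = $227,472 / 18,956 units = $12 per unit.
Year 1: 4,358 × $12 = $52,296. Book value $185,376.
Year 2: 5,483 × $12 = $65,796. Book value $119,580.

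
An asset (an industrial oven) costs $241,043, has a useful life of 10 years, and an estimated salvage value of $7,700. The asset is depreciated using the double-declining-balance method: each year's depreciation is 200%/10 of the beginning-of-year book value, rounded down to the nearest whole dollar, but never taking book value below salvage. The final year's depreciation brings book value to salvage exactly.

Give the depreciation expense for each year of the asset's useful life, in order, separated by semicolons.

Depreciable base = $241,043 − $7,700 = $233,343.
Year 1: ⌊$241,043 × 200%/10⌋ = $48,208. Book value $192,835.
Year 2: ⌊$192,835 × 200%/10⌋ = $38,567. Book value $154,268.
Year 3: ⌊$154,268 × 200%/10⌋ = $30,853. Book value $123,415.
Year 4: ⌊$123,415 × 200%/10⌋ = $24,683. Book value $98,732.
Year 5: ⌊$98,732 × 200%/10⌋ = $19,746. Book value $78,986.
Year 6: ⌊$78,986 × 200%/10⌋ = $15,797. Book value $63,189.
Year 7: ⌊$63,189 × 200%/10⌋ = $12,637. Book value $50,552.
Year 8: ⌊$50,552 × 200%/10⌋ = $10,110. Book value $40,442.
Year 9: ⌊$40,442 × 200%/10⌋ = $8,088. Book value $32,354.
Year 10 (final): $32,354 − $7,700 = $24,654. Book value $7,700.

$48,208; $38,567; $30,853; $24,683; $19,746; $15,797; $12,637; $10,110; $8,088; $24,654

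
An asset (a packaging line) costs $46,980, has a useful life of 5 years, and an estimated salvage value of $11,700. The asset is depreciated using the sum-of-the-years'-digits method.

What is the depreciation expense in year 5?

$2,352

Depreciable base = $46,980 − $11,700 = $35,280.
Sum of the years' digits = 5+4+3+2+1 = 15.
Year 1: $35,280 × 5/15 = $11,760. Book value $35,220.
Year 2: $35,280 × 4/15 = $9,408. Book value $25,812.
Year 3: $35,280 × 3/15 = $7,056. Book value $18,756.
Year 4: $35,280 × 2/15 = $4,704. Book value $14,052.
Year 5: $35,280 × 1/15 = $2,352. Book value $11,700.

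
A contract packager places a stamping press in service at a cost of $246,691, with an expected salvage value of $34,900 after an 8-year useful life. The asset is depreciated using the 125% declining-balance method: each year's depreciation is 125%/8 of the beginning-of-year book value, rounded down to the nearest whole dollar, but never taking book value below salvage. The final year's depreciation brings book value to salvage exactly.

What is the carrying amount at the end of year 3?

$148,183

Depreciable base = $246,691 − $34,900 = $211,791.
Year 1: ⌊$246,691 × 125%/8⌋ = $38,545. Book value $208,146.
Year 2: ⌊$208,146 × 125%/8⌋ = $32,522. Book value $175,624.
Year 3: ⌊$175,624 × 125%/8⌋ = $27,441. Book value $148,183.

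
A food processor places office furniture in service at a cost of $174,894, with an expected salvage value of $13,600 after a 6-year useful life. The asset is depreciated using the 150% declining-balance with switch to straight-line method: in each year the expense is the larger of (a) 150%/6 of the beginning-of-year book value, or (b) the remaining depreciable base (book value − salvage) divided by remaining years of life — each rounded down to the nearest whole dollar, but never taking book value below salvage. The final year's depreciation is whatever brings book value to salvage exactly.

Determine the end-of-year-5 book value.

$33,662

Depreciable base = $174,894 − $13,600 = $161,294.
Year 1: DB = ⌊$174,894 × 150%/6⌋ = $43,723; SL = ⌊$161,294/6⌋ = $26,882 → take DB $43,723. Book value $131,171.
Year 2: DB = ⌊$131,171 × 150%/6⌋ = $32,792; SL = ⌊$117,571/5⌋ = $23,514 → take DB $32,792. Book value $98,379.
Year 3: DB = ⌊$98,379 × 150%/6⌋ = $24,594; SL = ⌊$84,779/4⌋ = $21,194 → take DB $24,594. Book value $73,785.
Year 4: DB = ⌊$73,785 × 150%/6⌋ = $18,446; SL = ⌊$60,185/3⌋ = $20,061 → take SL $20,061. Book value $53,724.
Year 5: DB = ⌊$53,724 × 150%/6⌋ = $13,431; SL = ⌊$40,124/2⌋ = $20,062 → take SL $20,062. Book value $33,662.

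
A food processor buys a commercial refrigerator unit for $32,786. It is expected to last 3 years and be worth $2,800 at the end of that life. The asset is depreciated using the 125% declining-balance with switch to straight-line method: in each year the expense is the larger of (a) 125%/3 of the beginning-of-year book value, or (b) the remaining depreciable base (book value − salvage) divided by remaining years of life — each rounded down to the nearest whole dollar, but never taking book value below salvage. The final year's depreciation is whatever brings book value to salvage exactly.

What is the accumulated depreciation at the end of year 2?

$21,823

Depreciable base = $32,786 − $2,800 = $29,986.
Year 1: DB = ⌊$32,786 × 125%/3⌋ = $13,660; SL = ⌊$29,986/3⌋ = $9,995 → take DB $13,660. Book value $19,126.
Year 2: DB = ⌊$19,126 × 125%/3⌋ = $7,969; SL = ⌊$16,326/2⌋ = $8,163 → take SL $8,163. Book value $10,963.
Accumulated through year 2 = $32,786 − $10,963 = $21,823.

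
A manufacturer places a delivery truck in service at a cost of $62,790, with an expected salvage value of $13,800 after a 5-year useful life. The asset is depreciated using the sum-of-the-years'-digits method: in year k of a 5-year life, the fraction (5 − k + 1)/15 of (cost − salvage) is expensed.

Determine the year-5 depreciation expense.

$3,266

Depreciable base = $62,790 − $13,800 = $48,990.
Sum of the years' digits = 5+4+3+2+1 = 15.
Year 1: $48,990 × 5/15 = $16,330. Book value $46,460.
Year 2: $48,990 × 4/15 = $13,064. Book value $33,396.
Year 3: $48,990 × 3/15 = $9,798. Book value $23,598.
Year 4: $48,990 × 2/15 = $6,532. Book value $17,066.
Year 5: $48,990 × 1/15 = $3,266. Book value $13,800.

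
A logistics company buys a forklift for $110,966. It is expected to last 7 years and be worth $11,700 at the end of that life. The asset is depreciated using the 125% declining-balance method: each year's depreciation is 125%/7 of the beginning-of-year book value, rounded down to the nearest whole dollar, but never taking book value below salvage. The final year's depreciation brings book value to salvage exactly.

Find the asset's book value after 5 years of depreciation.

$41,501

Depreciable base = $110,966 − $11,700 = $99,266.
Year 1: ⌊$110,966 × 125%/7⌋ = $19,815. Book value $91,151.
Year 2: ⌊$91,151 × 125%/7⌋ = $16,276. Book value $74,875.
Year 3: ⌊$74,875 × 125%/7⌋ = $13,370. Book value $61,505.
Year 4: ⌊$61,505 × 125%/7⌋ = $10,983. Book value $50,522.
Year 5: ⌊$50,522 × 125%/7⌋ = $9,021. Book value $41,501.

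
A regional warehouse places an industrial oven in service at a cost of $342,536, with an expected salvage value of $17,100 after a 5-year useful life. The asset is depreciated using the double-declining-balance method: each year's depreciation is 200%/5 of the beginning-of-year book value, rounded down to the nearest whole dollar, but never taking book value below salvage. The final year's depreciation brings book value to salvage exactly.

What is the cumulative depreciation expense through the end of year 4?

Depreciable base = $342,536 − $17,100 = $325,436.
Year 1: ⌊$342,536 × 200%/5⌋ = $137,014. Book value $205,522.
Year 2: ⌊$205,522 × 200%/5⌋ = $82,208. Book value $123,314.
Year 3: ⌊$123,314 × 200%/5⌋ = $49,325. Book value $73,989.
Year 4: ⌊$73,989 × 200%/5⌋ = $29,595. Book value $44,394.
Accumulated through year 4 = $342,536 − $44,394 = $298,142.

$298,142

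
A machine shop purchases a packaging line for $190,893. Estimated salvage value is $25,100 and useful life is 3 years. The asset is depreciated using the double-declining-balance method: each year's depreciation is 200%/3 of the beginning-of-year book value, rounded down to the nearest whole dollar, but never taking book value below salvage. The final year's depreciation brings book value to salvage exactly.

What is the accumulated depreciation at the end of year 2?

$165,793

Depreciable base = $190,893 − $25,100 = $165,793.
Year 1: ⌊$190,893 × 200%/3⌋ = $127,262. Book value $63,631.
Year 2: ⌊$63,631 × 200%/3⌋ = $42,420, capped at $38,531. Book value $25,100.
Accumulated through year 2 = $190,893 − $25,100 = $165,793.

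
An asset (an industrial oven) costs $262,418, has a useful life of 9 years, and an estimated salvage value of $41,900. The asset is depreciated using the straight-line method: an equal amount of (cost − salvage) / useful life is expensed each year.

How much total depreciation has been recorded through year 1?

Depreciable base = $262,418 − $41,900 = $220,518.
Annual expense = $220,518 / 9 = $24,502.
End of year 1: book value $237,916.
Accumulated through year 1 = $262,418 − $237,916 = $24,502.

$24,502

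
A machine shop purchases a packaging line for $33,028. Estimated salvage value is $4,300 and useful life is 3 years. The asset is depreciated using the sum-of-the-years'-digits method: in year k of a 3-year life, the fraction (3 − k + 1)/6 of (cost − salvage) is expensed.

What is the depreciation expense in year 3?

$4,788

Depreciable base = $33,028 − $4,300 = $28,728.
Sum of the years' digits = 3+2+1 = 6.
Year 1: $28,728 × 3/6 = $14,364. Book value $18,664.
Year 2: $28,728 × 2/6 = $9,576. Book value $9,088.
Year 3: $28,728 × 1/6 = $4,788. Book value $4,300.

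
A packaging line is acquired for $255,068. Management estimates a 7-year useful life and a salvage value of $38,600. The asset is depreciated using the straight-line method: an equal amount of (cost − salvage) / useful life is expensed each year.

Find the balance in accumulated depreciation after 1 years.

$30,924

Depreciable base = $255,068 − $38,600 = $216,468.
Annual expense = $216,468 / 7 = $30,924.
End of year 1: book value $224,144.
Accumulated through year 1 = $255,068 − $224,144 = $30,924.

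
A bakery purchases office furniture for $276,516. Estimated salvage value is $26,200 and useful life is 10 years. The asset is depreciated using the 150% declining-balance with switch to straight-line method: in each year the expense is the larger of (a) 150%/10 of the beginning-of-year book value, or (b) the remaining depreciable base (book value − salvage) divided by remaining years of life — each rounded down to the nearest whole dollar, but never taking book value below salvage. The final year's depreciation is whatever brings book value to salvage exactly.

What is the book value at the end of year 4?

$144,345

Depreciable base = $276,516 − $26,200 = $250,316.
Year 1: DB = ⌊$276,516 × 150%/10⌋ = $41,477; SL = ⌊$250,316/10⌋ = $25,031 → take DB $41,477. Book value $235,039.
Year 2: DB = ⌊$235,039 × 150%/10⌋ = $35,255; SL = ⌊$208,839/9⌋ = $23,204 → take DB $35,255. Book value $199,784.
Year 3: DB = ⌊$199,784 × 150%/10⌋ = $29,967; SL = ⌊$173,584/8⌋ = $21,698 → take DB $29,967. Book value $169,817.
Year 4: DB = ⌊$169,817 × 150%/10⌋ = $25,472; SL = ⌊$143,617/7⌋ = $20,516 → take DB $25,472. Book value $144,345.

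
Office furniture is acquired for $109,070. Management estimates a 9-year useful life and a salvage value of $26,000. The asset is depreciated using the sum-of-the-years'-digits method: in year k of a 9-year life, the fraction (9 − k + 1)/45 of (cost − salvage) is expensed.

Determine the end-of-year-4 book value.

$53,690

Depreciable base = $109,070 − $26,000 = $83,070.
Sum of the years' digits = 9+8+7+6+5+4+3+2+1 = 45.
Year 1: $83,070 × 9/45 = $16,614. Book value $92,456.
Year 2: $83,070 × 8/45 = $14,768. Book value $77,688.
Year 3: $83,070 × 7/45 = $12,922. Book value $64,766.
Year 4: $83,070 × 6/45 = $11,076. Book value $53,690.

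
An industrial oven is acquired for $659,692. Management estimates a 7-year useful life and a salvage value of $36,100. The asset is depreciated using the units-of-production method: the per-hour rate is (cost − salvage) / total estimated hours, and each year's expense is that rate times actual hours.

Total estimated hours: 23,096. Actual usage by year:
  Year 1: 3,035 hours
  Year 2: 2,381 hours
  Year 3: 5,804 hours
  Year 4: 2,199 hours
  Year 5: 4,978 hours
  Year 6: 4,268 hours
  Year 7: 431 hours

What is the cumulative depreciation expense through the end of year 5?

Depreciable base = $659,692 − $36,100 = $623,592.
Rate = $623,592 / 23,096 hours = $27 per hour.
Year 1: 3,035 × $27 = $81,945. Book value $577,747.
Year 2: 2,381 × $27 = $64,287. Book value $513,460.
Year 3: 5,804 × $27 = $156,708. Book value $356,752.
Year 4: 2,199 × $27 = $59,373. Book value $297,379.
Year 5: 4,978 × $27 = $134,406. Book value $162,973.
Accumulated through year 5 = $659,692 − $162,973 = $496,719.

$496,719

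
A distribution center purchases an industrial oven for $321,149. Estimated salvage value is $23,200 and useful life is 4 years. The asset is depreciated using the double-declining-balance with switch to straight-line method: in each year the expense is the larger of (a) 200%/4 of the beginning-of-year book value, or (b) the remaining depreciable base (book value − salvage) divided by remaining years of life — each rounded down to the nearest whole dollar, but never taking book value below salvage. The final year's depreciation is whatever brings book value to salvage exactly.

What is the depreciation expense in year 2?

$80,287

Depreciable base = $321,149 − $23,200 = $297,949.
Year 1: DB = ⌊$321,149 × 200%/4⌋ = $160,574; SL = ⌊$297,949/4⌋ = $74,487 → take DB $160,574. Book value $160,575.
Year 2: DB = ⌊$160,575 × 200%/4⌋ = $80,287; SL = ⌊$137,375/3⌋ = $45,791 → take DB $80,287. Book value $80,288.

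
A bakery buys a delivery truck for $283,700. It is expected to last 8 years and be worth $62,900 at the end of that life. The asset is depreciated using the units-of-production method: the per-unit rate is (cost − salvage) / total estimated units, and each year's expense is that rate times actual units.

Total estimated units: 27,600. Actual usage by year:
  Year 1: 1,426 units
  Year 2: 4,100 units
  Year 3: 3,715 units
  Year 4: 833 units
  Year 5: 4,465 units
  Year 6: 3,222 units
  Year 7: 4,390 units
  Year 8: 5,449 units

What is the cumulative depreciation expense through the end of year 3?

Depreciable base = $283,700 − $62,900 = $220,800.
Rate = $220,800 / 27,600 units = $8 per unit.
Year 1: 1,426 × $8 = $11,408. Book value $272,292.
Year 2: 4,100 × $8 = $32,800. Book value $239,492.
Year 3: 3,715 × $8 = $29,720. Book value $209,772.
Accumulated through year 3 = $283,700 − $209,772 = $73,928.

$73,928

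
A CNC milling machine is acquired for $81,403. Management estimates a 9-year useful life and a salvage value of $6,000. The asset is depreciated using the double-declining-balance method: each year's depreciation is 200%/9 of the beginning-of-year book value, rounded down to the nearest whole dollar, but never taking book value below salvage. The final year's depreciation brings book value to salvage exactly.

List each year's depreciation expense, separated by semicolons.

Depreciable base = $81,403 − $6,000 = $75,403.
Year 1: ⌊$81,403 × 200%/9⌋ = $18,089. Book value $63,314.
Year 2: ⌊$63,314 × 200%/9⌋ = $14,069. Book value $49,245.
Year 3: ⌊$49,245 × 200%/9⌋ = $10,943. Book value $38,302.
Year 4: ⌊$38,302 × 200%/9⌋ = $8,511. Book value $29,791.
Year 5: ⌊$29,791 × 200%/9⌋ = $6,620. Book value $23,171.
Year 6: ⌊$23,171 × 200%/9⌋ = $5,149. Book value $18,022.
Year 7: ⌊$18,022 × 200%/9⌋ = $4,004. Book value $14,018.
Year 8: ⌊$14,018 × 200%/9⌋ = $3,115. Book value $10,903.
Year 9 (final): $10,903 − $6,000 = $4,903. Book value $6,000.

$18,089; $14,069; $10,943; $8,511; $6,620; $5,149; $4,004; $3,115; $4,903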